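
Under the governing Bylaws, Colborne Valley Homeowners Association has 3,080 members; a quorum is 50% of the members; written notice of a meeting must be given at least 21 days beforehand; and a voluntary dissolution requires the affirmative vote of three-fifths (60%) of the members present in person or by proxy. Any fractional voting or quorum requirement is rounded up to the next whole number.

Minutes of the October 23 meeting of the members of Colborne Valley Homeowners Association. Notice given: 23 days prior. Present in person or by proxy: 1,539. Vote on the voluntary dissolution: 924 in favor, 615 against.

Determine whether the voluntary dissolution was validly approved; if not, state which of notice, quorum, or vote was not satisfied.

Notice: 23 days given; 21 required. Satisfied.
Quorum: 50% of 3,080 = 1,540; 1,539 present. Not satisfied.
Vote: requires three-fifths of those present (1,539); 3/5 of 1539 = 923.40, rounded up to 924, so 924 needed; 924 in favor. Satisfied.

Invalid — quorum requirement not satisfied.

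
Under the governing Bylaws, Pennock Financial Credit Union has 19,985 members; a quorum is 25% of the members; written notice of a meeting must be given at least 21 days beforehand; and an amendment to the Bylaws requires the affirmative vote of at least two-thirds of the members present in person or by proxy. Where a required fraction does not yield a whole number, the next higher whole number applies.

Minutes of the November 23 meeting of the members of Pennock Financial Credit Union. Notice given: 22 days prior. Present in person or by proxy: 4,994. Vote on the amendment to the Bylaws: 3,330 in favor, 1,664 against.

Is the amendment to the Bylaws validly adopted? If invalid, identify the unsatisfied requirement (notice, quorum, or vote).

Invalid — quorum requirement not satisfied.

Notice: 22 days given; 21 required. Satisfied.
Quorum: 25% of 19,985 = 4,996.25, rounded up to 4,997; 4,994 present. Not satisfied.
Vote: requires two-thirds of those present (4,994); 2/3 of 4994 = 3329.33, rounded up to 3330, so 3,330 needed; 3,330 in favor. Satisfied.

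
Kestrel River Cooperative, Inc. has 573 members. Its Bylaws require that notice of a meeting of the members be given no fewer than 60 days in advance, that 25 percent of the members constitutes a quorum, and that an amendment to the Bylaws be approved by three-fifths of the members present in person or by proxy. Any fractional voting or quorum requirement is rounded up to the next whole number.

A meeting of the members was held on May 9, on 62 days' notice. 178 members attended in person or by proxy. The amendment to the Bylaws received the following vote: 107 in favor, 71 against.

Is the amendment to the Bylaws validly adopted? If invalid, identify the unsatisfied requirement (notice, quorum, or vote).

Notice: 62 days given; 60 required. Satisfied.
Quorum: 25% of 573 = 143.25, rounded up to 144; 178 present. Satisfied.
Vote: requires three-fifths of those present (178); 3/5 of 178 = 106.80, rounded up to 107, so 107 needed; 107 in favor. Satisfied.

Valid — all requirements satisfied.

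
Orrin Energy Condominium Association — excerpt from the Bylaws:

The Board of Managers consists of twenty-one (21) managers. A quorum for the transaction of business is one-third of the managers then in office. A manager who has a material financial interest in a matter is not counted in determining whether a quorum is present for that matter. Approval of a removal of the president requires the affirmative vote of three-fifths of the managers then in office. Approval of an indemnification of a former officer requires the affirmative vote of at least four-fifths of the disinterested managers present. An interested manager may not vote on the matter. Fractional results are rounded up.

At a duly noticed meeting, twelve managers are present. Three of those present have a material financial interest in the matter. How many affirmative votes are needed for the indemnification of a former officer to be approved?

8

The indemnification of a former officer requires four-fifths of the disinterested managers present (12 − 3 = 9).
4/5 of 9 = 7.20, rounded up to 8.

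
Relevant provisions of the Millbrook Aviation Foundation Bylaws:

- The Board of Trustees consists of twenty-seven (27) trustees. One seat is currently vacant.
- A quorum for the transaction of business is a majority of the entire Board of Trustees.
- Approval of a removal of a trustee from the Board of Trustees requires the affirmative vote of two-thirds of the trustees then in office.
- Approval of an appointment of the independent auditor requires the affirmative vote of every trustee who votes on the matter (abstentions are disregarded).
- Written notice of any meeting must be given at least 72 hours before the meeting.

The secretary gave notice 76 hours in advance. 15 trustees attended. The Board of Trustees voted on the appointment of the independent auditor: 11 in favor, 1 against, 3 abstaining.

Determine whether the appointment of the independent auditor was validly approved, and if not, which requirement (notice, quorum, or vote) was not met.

Invalid — vote requirement not satisfied.

Notice: 76 hours given; 72 required (76 ≥ 72). Satisfied.
Quorum: 15 present; quorum is 14. Satisfied.
Vote: the appointment of the independent auditor requires the unanimous vote of the votes cast (15 present − 3 abstaining = 12). Unanimous means all 12, so 12 affirmative votes are needed; 11 voted in favor. Not satisfied.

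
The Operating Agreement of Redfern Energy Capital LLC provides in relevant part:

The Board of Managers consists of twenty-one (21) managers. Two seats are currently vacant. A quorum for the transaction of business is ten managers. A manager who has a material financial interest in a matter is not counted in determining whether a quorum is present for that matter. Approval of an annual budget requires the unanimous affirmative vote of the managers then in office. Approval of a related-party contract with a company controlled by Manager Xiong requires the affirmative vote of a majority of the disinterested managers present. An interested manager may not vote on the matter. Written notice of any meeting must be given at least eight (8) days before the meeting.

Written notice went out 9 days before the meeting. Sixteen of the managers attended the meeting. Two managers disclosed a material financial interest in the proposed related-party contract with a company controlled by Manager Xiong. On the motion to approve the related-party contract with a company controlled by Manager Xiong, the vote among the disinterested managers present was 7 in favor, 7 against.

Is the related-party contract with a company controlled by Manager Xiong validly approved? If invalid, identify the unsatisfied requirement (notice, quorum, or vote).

Notice: 9 days given; 8 required (9 ≥ 8). Satisfied.
Quorum: 16 present, but the 2 interested managers do not count, leaving 14. Quorum is 10. Satisfied.
Vote: the related-party contract with a company controlled by Manager Xiong requires a majority of the disinterested managers present (16 − 2 = 14). A majority of 14 is 8, so 8 affirmative votes are needed; 7 voted in favor. Not satisfied.

Invalid — vote requirement not satisfied.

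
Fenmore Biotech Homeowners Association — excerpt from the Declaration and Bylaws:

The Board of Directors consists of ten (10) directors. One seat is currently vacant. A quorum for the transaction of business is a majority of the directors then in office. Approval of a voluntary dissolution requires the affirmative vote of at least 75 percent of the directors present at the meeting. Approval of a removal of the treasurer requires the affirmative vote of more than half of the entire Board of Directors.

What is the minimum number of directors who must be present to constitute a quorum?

A majority of 9 is 5.

5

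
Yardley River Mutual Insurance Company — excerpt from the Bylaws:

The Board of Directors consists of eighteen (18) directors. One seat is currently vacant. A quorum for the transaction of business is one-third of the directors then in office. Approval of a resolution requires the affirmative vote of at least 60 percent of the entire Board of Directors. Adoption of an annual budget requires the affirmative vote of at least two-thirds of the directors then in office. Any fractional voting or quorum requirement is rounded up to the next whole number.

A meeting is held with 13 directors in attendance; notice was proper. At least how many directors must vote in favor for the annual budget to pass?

12

The annual budget requires two-thirds of the directors then in office (17).
2/3 of 17 = 11.33, rounded up to 12.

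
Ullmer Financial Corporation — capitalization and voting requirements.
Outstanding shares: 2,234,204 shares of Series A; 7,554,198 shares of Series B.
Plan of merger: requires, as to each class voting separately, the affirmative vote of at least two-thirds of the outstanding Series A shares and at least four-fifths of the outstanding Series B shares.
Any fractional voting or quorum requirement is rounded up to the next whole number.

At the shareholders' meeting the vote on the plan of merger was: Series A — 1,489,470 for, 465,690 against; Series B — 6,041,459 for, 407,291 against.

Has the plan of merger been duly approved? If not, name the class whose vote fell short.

Not approved — the Series B shares did not give the required vote.

Series A: 2/3 of 2234204 = 1489469.33, rounded up to 1489470; 1,489,470 required, 1,489,470 in favor — approved.
Series B: 4/5 of 7554198 = 6043358.40, rounded up to 6043359; 6,043,359 required, 6,041,459 in favor — not approved.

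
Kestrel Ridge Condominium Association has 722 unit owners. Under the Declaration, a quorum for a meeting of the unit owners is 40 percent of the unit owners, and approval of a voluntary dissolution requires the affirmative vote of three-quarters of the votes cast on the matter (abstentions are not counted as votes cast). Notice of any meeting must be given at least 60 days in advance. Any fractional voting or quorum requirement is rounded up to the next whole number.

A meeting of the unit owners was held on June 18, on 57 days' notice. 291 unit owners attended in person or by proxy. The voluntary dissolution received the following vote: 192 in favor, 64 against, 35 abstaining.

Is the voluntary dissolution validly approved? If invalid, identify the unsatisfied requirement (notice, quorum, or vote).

Invalid — notice requirement not satisfied.

Notice: 57 days given; 60 required. Not satisfied.
Quorum: 40% of 722 = 288.80, rounded up to 289; 291 present. Satisfied.
Vote: requires three-fourths of the votes cast (291 − 35 abstaining = 256); 3/4 of 256 = 192, so 192 needed; 192 in favor. Satisfied.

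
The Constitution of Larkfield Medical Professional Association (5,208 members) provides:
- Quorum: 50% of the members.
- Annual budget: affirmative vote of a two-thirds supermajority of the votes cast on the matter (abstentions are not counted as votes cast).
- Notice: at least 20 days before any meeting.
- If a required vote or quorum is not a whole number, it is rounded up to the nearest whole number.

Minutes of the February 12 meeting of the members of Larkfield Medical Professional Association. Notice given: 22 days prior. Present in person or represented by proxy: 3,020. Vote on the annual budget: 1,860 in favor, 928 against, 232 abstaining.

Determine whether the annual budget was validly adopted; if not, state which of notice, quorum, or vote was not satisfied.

Notice: 22 days given; 20 required. Satisfied.
Quorum: 50% of 5,208 = 2,604; 3,020 present. Satisfied.
Vote: requires two-thirds of the votes cast (3,020 − 232 abstaining = 2,788); 2/3 of 2788 = 1858.67, rounded up to 1859, so 1,859 needed; 1,860 in favor. Satisfied.

Valid — all requirements satisfied.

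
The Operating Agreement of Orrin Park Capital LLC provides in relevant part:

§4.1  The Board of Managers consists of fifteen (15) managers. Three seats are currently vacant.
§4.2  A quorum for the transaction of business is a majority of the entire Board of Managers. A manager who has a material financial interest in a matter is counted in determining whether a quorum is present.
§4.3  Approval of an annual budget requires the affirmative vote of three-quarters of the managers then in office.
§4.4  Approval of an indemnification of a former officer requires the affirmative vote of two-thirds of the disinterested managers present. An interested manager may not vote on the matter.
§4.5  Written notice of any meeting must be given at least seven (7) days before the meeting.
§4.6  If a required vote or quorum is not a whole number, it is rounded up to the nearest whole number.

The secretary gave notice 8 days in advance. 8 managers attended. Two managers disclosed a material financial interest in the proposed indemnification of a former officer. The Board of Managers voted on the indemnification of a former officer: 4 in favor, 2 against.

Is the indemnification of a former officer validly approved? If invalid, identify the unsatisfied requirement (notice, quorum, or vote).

Valid — all requirements satisfied.

Notice: 8 days given; 7 required (8 ≥ 7). Satisfied.
Quorum: 8 present (interested managers count toward quorum); quorum is 8. Satisfied.
Vote: the indemnification of a former officer requires two-thirds of the disinterested managers present (8 − 2 = 6). 2/3 of 6 = 4, so 4 affirmative votes are needed; 4 voted in favor. Satisfied.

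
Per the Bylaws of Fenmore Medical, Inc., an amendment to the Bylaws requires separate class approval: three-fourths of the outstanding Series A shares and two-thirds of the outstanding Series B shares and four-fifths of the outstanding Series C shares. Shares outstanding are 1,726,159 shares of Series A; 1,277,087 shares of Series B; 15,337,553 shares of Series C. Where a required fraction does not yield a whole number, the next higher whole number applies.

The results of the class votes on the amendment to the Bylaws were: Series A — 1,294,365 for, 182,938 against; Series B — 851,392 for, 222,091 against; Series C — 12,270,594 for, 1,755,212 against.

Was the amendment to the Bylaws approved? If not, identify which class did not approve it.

Not approved — the Series A shares did not give the required vote.

Series A: 3/4 of 1726159 = 1294619.25, rounded up to 1294620; 1,294,620 required, 1,294,365 in favor — not approved.
Series B: 2/3 of 1277087 = 851391.33, rounded up to 851392; 851,392 required, 851,392 in favor — approved.
Series C: 4/5 of 15337553 = 12270042.40, rounded up to 12270043; 12,270,043 required, 12,270,594 in favor — approved.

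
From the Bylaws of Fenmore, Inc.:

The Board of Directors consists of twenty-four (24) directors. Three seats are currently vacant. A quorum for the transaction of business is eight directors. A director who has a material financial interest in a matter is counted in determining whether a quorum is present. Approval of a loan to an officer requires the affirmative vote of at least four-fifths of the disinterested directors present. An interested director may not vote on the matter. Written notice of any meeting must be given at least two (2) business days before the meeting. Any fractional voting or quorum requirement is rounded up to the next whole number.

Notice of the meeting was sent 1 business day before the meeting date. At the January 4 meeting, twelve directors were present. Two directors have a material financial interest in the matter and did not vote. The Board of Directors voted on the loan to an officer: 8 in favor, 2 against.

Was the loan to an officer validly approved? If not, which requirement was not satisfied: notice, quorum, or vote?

Invalid — notice requirement not satisfied.

Notice: 1 business day given; 2 required (1 < 2). Not satisfied.
Quorum: 12 present (interested directors count toward quorum); quorum is 8. Satisfied.
Vote: the loan to an officer requires four-fifths of the disinterested directors present (12 − 2 = 10). 4/5 of 10 = 8, so 8 affirmative votes are needed; 8 voted in favor. Satisfied.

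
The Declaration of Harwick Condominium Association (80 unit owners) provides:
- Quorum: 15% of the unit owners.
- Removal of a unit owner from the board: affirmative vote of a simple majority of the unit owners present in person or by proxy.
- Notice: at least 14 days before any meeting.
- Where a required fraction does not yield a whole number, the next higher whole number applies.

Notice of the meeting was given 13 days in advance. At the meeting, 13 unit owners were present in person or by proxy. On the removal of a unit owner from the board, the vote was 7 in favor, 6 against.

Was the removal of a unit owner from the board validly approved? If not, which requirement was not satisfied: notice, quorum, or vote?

Invalid — notice requirement not satisfied.

Notice: 13 days given; 14 required. Not satisfied.
Quorum: 15% of 80 = 12; 13 present. Satisfied.
Vote: requires a majority of those present (13); a majority of 13 is 7, so 7 needed; 7 in favor. Satisfied.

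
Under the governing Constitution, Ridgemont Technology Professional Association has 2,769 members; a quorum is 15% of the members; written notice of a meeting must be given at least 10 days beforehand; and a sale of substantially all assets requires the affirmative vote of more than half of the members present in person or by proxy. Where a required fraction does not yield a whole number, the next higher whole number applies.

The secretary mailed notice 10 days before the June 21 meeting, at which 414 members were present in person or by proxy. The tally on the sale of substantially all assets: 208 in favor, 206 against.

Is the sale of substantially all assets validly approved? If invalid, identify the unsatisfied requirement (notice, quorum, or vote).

Notice: 10 days given; 10 required. Satisfied.
Quorum: 15% of 2,769 = 415.35, rounded up to 416; 414 present. Not satisfied.
Vote: requires a majority of those present (414); a majority of 414 is 208, so 208 needed; 208 in favor. Satisfied.

Invalid — quorum requirement not satisfied.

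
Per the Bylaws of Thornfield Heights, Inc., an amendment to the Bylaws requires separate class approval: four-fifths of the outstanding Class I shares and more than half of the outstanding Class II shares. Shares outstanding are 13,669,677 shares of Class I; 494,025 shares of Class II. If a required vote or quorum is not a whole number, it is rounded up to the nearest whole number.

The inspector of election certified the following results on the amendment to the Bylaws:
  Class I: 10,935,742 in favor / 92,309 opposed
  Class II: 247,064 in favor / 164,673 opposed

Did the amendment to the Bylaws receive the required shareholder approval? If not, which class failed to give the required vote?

Approved — every class gave the required vote.

Class I: 4/5 of 13669677 = 10935741.60, rounded up to 10935742; 10,935,742 required, 10,935,742 in favor — approved.
Class II: a majority of 494025 is 247013; 247,013 required, 247,064 in favor — approved.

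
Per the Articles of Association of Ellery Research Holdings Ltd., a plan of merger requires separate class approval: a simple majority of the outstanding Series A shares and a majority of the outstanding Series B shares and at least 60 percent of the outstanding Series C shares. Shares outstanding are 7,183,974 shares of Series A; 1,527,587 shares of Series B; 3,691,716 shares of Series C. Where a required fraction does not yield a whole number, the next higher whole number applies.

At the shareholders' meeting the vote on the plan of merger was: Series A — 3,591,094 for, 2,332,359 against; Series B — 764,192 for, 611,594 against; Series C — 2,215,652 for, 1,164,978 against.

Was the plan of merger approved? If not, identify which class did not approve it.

Not approved — the Series A shares did not give the required vote.

Series A: a majority of 7183974 is 3591988; 3,591,988 required, 3,591,094 in favor — not approved.
Series B: a majority of 1527587 is 763794; 763,794 required, 764,192 in favor — approved.
Series C: 3/5 of 3691716 = 2215029.60, rounded up to 2215030; 2,215,030 required, 2,215,652 in favor — approved.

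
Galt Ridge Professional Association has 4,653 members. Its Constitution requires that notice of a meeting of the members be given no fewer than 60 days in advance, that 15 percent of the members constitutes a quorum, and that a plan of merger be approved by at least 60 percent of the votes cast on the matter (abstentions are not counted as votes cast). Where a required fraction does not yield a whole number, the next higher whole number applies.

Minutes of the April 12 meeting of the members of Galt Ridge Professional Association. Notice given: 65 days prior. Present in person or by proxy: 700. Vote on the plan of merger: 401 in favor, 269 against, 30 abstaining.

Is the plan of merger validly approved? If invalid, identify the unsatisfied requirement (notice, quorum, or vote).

Invalid — vote requirement not satisfied.

Notice: 65 days given; 60 required. Satisfied.
Quorum: 15% of 4,653 = 697.95, rounded up to 698; 700 present. Satisfied.
Vote: requires three-fifths of the votes cast (700 − 30 abstaining = 670); 3/5 of 670 = 402, so 402 needed; 401 in favor. Not satisfied.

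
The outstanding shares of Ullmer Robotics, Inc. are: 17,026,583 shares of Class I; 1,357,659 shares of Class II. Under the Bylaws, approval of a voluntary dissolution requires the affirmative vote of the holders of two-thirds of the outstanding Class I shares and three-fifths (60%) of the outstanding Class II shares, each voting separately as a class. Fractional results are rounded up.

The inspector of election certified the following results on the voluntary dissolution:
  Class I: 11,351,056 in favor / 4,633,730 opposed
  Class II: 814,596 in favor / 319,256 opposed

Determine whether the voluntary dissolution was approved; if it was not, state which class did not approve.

Approved — every class gave the required vote.

Class I: 2/3 of 17026583 = 11351055.33, rounded up to 11351056; 11,351,056 required, 11,351,056 in favor — approved.
Class II: 3/5 of 1357659 = 814595.40, rounded up to 814596; 814,596 required, 814,596 in favor — approved.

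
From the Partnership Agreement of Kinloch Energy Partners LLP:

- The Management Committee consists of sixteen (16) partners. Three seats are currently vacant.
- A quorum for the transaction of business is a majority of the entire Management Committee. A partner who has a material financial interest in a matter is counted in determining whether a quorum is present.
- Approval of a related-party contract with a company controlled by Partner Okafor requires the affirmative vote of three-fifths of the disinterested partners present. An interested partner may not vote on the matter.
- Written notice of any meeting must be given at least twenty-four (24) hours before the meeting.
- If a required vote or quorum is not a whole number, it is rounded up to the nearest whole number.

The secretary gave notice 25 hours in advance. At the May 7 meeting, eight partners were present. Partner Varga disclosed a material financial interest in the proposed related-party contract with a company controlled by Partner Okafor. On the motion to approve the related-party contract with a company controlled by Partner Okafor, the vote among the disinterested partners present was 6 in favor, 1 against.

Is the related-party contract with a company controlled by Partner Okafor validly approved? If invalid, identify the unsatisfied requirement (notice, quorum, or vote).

Invalid — quorum requirement not satisfied.

Notice: 25 hours given; 24 required (25 ≥ 24). Satisfied.
Quorum: 8 present (interested partners count toward quorum); quorum is 9. Not satisfied.
Vote: the related-party contract with a company controlled by Partner Okafor requires three-fifths of the disinterested partners present (8 − 1 = 7). 3/5 of 7 = 4.20, rounded up to 5, so 5 affirmative votes are needed; 6 voted in favor. Satisfied. (Moot — without a quorum no business can be validly transacted.)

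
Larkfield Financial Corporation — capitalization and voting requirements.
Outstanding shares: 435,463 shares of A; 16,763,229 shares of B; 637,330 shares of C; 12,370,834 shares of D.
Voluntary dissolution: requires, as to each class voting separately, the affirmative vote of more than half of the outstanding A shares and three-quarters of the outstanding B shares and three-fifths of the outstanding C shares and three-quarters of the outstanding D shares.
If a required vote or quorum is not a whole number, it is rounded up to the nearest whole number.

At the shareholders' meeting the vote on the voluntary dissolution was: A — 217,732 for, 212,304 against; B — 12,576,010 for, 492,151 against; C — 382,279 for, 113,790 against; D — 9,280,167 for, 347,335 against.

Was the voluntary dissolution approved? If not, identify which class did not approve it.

Not approved — the C shares did not give the required vote.

A: a majority of 435463 is 217732; 217,732 required, 217,732 in favor — approved.
B: 3/4 of 16763229 = 12572421.75, rounded up to 12572422; 12,572,422 required, 12,576,010 in favor — approved.
C: 3/5 of 637330 = 382398; 382,398 required, 382,279 in favor — not approved.
D: 3/4 of 12370834 = 9278125.50, rounded up to 9278126; 9,278,126 required, 9,280,167 in favor — approved.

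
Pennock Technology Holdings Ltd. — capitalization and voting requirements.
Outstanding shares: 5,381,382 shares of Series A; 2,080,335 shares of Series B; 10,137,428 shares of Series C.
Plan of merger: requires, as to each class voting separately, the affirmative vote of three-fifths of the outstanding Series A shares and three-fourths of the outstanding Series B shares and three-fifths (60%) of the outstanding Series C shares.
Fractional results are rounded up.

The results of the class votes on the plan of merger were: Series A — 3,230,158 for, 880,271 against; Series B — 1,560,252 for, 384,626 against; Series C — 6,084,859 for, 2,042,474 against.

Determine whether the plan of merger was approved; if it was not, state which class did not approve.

Series A: 3/5 of 5381382 = 3228829.20, rounded up to 3228830; 3,228,830 required, 3,230,158 in favor — approved.
Series B: 3/4 of 2080335 = 1560251.25, rounded up to 1560252; 1,560,252 required, 1,560,252 in favor — approved.
Series C: 3/5 of 10137428 = 6082456.80, rounded up to 6082457; 6,082,457 required, 6,084,859 in favor — approved.

Approved — every class gave the required vote.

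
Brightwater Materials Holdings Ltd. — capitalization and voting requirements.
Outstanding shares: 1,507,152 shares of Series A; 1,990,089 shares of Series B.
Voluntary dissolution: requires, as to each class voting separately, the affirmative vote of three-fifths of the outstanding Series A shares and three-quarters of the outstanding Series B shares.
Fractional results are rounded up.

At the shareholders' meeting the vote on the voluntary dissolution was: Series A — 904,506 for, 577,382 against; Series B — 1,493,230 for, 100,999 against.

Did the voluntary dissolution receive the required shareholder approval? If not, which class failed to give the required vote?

Series A: 3/5 of 1507152 = 904291.20, rounded up to 904292; 904,292 required, 904,506 in favor — approved.
Series B: 3/4 of 1990089 = 1492566.75, rounded up to 1492567; 1,492,567 required, 1,493,230 in favor — approved.

Approved — every class gave the required vote.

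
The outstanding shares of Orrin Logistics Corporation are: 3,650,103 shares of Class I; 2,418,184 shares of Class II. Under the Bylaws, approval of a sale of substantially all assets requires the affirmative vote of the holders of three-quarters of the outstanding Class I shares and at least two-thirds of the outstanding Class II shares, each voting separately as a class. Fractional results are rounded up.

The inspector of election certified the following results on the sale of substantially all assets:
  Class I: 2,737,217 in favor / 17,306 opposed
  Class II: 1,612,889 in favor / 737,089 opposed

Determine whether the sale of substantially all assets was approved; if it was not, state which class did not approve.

Class I: 3/4 of 3650103 = 2737577.25, rounded up to 2737578; 2,737,578 required, 2,737,217 in favor — not approved.
Class II: 2/3 of 2418184 = 1612122.67, rounded up to 1612123; 1,612,123 required, 1,612,889 in favor — approved.

Not approved — the Class I shares did not give the required vote.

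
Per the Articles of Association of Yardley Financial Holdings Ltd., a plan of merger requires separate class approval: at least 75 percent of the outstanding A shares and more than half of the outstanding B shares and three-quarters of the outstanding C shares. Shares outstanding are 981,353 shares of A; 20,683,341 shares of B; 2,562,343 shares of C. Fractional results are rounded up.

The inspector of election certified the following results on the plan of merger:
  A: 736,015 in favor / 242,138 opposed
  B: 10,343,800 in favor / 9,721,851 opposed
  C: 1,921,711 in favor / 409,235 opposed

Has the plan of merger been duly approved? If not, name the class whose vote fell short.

Not approved — the C shares did not give the required vote.

A: 3/4 of 981353 = 736014.75, rounded up to 736015; 736,015 required, 736,015 in favor — approved.
B: a majority of 20683341 is 10341671; 10,341,671 required, 10,343,800 in favor — approved.
C: 3/4 of 2562343 = 1921757.25, rounded up to 1921758; 1,921,758 required, 1,921,711 in favor — not approved.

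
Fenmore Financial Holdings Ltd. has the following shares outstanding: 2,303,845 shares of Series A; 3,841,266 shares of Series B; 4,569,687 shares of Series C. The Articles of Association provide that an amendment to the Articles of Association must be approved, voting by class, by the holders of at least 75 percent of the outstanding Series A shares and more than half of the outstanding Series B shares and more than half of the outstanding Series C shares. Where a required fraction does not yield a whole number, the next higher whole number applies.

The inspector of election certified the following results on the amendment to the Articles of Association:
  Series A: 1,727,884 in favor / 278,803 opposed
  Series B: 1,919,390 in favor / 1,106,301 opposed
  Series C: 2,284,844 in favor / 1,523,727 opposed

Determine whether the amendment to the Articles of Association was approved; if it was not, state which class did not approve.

Series A: 3/4 of 2303845 = 1727883.75, rounded up to 1727884; 1,727,884 required, 1,727,884 in favor — approved.
Series B: a majority of 3841266 is 1920634; 1,920,634 required, 1,919,390 in favor — not approved.
Series C: a majority of 4569687 is 2284844; 2,284,844 required, 2,284,844 in favor — approved.

Not approved — the Series B shares did not give the required vote.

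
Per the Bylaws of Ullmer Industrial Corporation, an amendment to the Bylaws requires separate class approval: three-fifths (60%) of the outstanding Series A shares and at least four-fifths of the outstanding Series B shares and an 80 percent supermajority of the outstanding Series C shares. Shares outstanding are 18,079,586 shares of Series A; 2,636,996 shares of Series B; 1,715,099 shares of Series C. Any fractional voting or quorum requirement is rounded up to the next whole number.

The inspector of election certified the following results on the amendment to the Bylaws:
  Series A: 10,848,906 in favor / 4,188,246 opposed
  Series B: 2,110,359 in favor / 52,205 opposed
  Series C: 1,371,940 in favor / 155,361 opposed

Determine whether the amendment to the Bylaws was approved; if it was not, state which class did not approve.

Series A: 3/5 of 18079586 = 10847751.60, rounded up to 10847752; 10,847,752 required, 10,848,906 in favor — approved.
Series B: 4/5 of 2636996 = 2109596.80, rounded up to 2109597; 2,109,597 required, 2,110,359 in favor — approved.
Series C: 4/5 of 1715099 = 1372079.20, rounded up to 1372080; 1,372,080 required, 1,371,940 in favor — not approved.

Not approved — the Series C shares did not give the required vote.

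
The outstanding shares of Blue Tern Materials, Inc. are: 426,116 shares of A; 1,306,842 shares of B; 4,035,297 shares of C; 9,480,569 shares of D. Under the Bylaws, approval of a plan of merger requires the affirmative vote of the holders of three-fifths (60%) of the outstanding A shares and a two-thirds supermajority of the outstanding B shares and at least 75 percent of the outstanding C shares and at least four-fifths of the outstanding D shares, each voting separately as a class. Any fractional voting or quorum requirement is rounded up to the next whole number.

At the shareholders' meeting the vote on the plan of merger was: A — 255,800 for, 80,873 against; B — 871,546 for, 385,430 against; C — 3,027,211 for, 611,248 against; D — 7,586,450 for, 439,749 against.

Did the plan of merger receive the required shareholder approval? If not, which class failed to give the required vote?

A: 3/5 of 426116 = 255669.60, rounded up to 255670; 255,670 required, 255,800 in favor — approved.
B: 2/3 of 1306842 = 871228; 871,228 required, 871,546 in favor — approved.
C: 3/4 of 4035297 = 3026472.75, rounded up to 3026473; 3,026,473 required, 3,027,211 in favor — approved.
D: 4/5 of 9480569 = 7584455.20, rounded up to 7584456; 7,584,456 required, 7,586,450 in favor — approved.

Approved — every class gave the required vote.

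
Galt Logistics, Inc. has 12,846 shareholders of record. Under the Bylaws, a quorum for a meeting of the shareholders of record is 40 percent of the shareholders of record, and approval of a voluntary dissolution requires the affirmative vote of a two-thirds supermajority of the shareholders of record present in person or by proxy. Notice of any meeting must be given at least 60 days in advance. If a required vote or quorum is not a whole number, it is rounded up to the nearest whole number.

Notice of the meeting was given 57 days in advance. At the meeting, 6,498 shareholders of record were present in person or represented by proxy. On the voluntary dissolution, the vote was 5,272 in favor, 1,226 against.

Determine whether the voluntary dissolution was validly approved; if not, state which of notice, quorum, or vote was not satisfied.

Notice: 57 days given; 60 required. Not satisfied.
Quorum: 40% of 12,846 = 5,138.40, rounded up to 5,139; 6,498 present. Satisfied.
Vote: requires two-thirds of those present (6,498); 2/3 of 6498 = 4332, so 4,332 needed; 5,272 in favor. Satisfied.

Invalid — notice requirement not satisfied.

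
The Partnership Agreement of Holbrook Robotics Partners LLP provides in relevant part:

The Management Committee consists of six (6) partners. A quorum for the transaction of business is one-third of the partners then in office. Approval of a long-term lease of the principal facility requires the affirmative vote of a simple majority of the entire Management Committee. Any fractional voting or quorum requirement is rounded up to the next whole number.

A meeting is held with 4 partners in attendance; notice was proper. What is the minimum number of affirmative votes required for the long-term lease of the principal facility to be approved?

The long-term lease of the principal facility requires a majority of the entire Management Committee (6).
A majority of 6 is 4.

4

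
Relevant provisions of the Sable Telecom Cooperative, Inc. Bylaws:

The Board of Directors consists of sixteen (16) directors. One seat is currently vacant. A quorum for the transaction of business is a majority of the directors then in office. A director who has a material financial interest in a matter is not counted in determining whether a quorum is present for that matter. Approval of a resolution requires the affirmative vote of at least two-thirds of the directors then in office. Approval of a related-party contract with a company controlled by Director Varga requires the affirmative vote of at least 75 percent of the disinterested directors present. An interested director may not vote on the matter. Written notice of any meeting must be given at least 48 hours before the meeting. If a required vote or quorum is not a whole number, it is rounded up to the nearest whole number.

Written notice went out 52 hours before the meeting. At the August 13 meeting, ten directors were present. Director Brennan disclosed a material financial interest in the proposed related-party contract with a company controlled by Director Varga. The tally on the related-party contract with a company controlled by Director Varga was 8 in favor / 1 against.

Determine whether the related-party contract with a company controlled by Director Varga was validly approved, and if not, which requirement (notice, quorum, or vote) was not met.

Valid — all requirements satisfied.

Notice: 52 hours given; 48 required (52 ≥ 48). Satisfied.
Quorum: 10 present, but the 1 interested director does not count, leaving 9. Quorum is 8. Satisfied.
Vote: the related-party contract with a company controlled by Director Varga requires three-fourths of the disinterested directors present (10 − 1 = 9). 3/4 of 9 = 6.75, rounded up to 7, so 7 affirmative votes are needed; 8 voted in favor. Satisfied.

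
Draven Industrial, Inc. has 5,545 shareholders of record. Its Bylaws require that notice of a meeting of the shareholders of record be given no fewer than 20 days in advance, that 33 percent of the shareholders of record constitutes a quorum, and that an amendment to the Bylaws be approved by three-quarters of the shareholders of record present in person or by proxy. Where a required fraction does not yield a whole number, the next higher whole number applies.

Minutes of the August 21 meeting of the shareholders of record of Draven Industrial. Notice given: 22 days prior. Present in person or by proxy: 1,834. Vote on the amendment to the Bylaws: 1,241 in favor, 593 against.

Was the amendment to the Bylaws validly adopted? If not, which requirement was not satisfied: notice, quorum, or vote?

Notice: 22 days given; 20 required. Satisfied.
Quorum: 33% of 5,545 = 1,829.85, rounded up to 1,830; 1,834 present. Satisfied.
Vote: requires three-fourths of those present (1,834); 3/4 of 1834 = 1375.50, rounded up to 1376, so 1,376 needed; 1,241 in favor. Not satisfied.

Invalid — vote requirement not satisfied.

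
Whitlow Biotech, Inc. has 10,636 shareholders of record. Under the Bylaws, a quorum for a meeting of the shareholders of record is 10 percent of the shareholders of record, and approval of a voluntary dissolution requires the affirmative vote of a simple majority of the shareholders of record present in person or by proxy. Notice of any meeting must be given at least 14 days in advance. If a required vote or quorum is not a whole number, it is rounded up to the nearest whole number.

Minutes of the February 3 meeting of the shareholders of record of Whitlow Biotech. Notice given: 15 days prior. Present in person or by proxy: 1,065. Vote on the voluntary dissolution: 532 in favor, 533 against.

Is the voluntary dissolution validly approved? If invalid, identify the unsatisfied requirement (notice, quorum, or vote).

Notice: 15 days given; 14 required. Satisfied.
Quorum: 10% of 10,636 = 1,063.60, rounded up to 1,064; 1,065 present. Satisfied.
Vote: requires a majority of those present (1,065); a majority of 1065 is 533, so 533 needed; 532 in favor. Not satisfied.

Invalid — vote requirement not satisfied.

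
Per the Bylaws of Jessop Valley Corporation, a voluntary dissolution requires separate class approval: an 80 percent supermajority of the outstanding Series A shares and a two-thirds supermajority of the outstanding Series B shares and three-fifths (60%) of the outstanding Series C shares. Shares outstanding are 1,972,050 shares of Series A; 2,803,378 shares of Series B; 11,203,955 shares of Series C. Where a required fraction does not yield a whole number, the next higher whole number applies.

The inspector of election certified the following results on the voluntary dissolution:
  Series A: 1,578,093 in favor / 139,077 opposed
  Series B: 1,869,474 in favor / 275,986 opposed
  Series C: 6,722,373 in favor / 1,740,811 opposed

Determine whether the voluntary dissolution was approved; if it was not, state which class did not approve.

Series A: 4/5 of 1972050 = 1577640; 1,577,640 required, 1,578,093 in favor — approved.
Series B: 2/3 of 2803378 = 1868918.67, rounded up to 1868919; 1,868,919 required, 1,869,474 in favor — approved.
Series C: 3/5 of 11203955 = 6722373; 6,722,373 required, 6,722,373 in favor — approved.

Approved — every class gave the required vote.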